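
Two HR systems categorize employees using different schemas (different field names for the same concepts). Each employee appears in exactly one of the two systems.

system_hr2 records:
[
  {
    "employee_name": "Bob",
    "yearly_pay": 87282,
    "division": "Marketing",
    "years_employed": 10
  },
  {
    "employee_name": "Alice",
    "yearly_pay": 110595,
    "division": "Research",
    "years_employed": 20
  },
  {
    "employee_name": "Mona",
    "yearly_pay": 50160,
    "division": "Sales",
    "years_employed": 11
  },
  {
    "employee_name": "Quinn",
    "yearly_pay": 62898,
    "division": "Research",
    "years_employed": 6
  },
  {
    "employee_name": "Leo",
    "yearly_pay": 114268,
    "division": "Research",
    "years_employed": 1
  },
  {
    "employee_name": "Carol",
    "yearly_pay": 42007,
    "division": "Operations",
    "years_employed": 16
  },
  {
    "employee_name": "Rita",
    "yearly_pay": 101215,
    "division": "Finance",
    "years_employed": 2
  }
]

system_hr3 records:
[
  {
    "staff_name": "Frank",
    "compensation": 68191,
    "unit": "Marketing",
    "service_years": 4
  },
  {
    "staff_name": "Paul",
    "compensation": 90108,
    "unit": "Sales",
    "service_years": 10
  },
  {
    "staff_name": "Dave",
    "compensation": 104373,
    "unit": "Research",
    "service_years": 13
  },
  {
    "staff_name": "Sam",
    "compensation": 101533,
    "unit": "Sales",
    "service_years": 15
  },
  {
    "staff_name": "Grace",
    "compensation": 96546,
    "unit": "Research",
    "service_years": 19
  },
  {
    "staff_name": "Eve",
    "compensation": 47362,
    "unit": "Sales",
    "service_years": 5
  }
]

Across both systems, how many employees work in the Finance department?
1

Schema mapping: "division" (system_hr2) = "unit" (system_hr3) = department

Finance employees in system_hr2: 1
Finance employees in system_hr3: 0

Total in Finance: 1 + 0 = 1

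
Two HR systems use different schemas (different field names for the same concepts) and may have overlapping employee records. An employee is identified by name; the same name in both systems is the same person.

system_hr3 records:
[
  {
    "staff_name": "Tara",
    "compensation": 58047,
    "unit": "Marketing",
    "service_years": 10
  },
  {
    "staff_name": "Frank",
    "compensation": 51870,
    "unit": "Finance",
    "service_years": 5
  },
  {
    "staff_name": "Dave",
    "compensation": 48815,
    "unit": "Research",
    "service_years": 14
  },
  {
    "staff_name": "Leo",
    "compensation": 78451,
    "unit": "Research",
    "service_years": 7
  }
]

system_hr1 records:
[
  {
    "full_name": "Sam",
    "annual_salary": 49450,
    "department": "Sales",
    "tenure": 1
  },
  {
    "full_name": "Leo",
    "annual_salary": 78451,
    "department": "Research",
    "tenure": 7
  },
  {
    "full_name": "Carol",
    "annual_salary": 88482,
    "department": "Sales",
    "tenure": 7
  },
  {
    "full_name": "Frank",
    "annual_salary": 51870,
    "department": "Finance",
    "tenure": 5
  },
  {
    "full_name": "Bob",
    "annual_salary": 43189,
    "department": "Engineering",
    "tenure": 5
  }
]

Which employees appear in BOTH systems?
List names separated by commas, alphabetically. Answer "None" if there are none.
Frank, Leo

Schema mapping: "staff_name" (system_hr3) = "full_name" (system_hr1) = employee name

Names in system_hr3: ['Dave', 'Frank', 'Leo', 'Tara']
Names in system_hr1: ['Bob', 'Carol', 'Frank', 'Leo', 'Sam']

Intersection: ['Frank', 'Leo']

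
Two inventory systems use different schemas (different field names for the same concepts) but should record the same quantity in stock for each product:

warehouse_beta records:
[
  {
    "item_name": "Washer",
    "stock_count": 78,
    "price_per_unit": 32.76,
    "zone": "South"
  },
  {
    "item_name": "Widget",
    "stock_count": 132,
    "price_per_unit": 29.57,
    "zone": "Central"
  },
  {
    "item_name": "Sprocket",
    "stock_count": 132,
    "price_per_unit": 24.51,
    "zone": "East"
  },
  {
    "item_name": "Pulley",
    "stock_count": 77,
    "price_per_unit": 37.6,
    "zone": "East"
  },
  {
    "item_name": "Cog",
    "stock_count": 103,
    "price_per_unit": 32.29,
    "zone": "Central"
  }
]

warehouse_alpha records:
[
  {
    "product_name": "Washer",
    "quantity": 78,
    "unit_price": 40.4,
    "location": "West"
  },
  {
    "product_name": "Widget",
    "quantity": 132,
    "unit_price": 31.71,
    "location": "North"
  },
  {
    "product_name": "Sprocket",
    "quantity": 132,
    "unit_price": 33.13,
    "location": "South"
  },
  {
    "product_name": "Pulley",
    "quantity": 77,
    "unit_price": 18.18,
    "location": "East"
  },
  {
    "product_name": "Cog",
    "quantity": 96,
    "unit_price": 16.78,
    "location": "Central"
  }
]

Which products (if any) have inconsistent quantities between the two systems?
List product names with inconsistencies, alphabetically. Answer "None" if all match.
Cog

Schema mappings:
- "item_name" (warehouse_beta) = "product_name" (warehouse_alpha) = product name
- "stock_count" (warehouse_beta) = "quantity" (warehouse_alpha) = quantity

Comparison:
  Washer: 78 vs 78 - MATCH
  Widget: 132 vs 132 - MATCH
  Sprocket: 132 vs 132 - MATCH
  Pulley: 77 vs 77 - MATCH
  Cog: 103 vs 96 - MISMATCH

Products with inconsistencies: Cog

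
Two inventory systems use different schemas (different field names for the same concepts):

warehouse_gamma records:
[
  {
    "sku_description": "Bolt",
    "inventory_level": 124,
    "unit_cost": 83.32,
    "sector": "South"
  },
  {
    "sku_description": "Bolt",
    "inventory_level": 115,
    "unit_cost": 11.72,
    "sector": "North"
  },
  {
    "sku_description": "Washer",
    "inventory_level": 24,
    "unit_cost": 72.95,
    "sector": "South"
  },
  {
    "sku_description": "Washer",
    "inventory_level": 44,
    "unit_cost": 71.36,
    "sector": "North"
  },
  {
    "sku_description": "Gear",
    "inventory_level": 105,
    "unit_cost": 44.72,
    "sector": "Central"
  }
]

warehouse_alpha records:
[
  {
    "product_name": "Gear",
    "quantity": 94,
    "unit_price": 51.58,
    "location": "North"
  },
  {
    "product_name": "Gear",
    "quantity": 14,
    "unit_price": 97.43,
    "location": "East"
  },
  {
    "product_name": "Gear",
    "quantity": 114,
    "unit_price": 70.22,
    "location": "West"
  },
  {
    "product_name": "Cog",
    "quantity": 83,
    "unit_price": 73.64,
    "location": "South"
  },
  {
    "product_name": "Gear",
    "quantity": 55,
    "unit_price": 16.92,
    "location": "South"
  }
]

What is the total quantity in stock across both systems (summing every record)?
772

To reconcile these schemas, identify the field holding the quantity in stock in each system:
1. In warehouse_gamma it is "inventory_level"
2. In warehouse_alpha it is "quantity"

From warehouse_gamma: 124 + 115 + 24 + 44 + 105 = 412
From warehouse_alpha: 94 + 14 + 114 + 83 + 55 = 360

Total: 412 + 360 = 772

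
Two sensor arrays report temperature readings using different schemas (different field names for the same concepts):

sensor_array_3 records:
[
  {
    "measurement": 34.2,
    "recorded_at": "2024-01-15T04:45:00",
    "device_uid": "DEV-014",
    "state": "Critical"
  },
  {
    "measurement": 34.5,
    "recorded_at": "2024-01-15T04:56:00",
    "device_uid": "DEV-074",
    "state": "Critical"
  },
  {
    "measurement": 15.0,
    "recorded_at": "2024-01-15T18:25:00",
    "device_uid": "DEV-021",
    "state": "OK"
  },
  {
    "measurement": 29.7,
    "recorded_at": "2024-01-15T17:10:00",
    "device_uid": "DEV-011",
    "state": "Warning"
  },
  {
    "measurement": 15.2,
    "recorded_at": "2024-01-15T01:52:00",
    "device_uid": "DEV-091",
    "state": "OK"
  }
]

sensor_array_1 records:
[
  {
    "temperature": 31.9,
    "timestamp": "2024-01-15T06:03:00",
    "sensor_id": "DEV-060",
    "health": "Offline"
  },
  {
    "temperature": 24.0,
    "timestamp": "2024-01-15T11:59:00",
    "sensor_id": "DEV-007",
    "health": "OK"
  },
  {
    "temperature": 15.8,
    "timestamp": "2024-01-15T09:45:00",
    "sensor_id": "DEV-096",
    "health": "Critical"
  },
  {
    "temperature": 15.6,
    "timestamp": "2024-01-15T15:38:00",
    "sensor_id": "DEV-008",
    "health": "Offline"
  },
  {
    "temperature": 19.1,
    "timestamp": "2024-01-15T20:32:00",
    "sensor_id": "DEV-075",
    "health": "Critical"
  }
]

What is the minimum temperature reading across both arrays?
15.0

Schema mapping: "measurement" (sensor_array_3) = "temperature" (sensor_array_1) = temperature reading

Minimum in sensor_array_3: 15.0
Minimum in sensor_array_1: 15.6

Overall minimum: min(15.0, 15.6) = 15.0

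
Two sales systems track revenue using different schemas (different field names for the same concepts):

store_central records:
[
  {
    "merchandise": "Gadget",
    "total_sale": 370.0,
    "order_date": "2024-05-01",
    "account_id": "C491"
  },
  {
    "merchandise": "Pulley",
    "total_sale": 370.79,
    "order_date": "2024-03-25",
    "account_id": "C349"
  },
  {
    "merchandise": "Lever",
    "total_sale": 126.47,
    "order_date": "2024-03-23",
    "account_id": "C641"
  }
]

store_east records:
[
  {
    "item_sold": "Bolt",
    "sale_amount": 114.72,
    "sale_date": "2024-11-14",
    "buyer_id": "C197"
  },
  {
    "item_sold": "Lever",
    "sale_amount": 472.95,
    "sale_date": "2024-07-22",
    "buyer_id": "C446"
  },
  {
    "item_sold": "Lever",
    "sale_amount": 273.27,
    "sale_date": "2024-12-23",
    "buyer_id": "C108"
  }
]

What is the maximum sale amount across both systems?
472.95

Reconcile: "total_sale" (store_central) = "sale_amount" (store_east) = sale amount

Maximum in store_central: 370.79
Maximum in store_east: 472.95

Overall maximum: max(370.79, 472.95) = 472.95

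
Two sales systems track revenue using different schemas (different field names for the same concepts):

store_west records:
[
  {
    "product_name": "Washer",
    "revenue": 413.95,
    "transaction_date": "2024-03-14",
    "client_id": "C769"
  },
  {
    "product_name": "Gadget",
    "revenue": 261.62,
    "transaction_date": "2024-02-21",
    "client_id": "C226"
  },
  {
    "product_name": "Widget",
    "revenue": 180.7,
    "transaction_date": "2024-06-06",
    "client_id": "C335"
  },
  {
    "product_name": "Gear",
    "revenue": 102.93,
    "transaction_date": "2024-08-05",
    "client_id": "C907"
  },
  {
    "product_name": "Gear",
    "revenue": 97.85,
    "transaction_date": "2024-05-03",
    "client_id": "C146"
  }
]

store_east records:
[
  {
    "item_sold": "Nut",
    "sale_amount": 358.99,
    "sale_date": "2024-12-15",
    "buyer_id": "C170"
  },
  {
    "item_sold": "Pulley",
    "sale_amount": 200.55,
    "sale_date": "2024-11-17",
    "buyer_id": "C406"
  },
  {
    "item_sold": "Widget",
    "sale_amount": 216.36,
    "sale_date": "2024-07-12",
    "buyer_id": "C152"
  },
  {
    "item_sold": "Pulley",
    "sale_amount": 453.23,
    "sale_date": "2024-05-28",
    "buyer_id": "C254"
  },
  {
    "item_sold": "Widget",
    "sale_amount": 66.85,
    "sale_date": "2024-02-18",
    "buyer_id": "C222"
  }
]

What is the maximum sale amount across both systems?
453.23

Reconcile: "revenue" (store_west) = "sale_amount" (store_east) = sale amount

Maximum in store_west: 413.95
Maximum in store_east: 453.23

Overall maximum: max(413.95, 453.23) = 453.23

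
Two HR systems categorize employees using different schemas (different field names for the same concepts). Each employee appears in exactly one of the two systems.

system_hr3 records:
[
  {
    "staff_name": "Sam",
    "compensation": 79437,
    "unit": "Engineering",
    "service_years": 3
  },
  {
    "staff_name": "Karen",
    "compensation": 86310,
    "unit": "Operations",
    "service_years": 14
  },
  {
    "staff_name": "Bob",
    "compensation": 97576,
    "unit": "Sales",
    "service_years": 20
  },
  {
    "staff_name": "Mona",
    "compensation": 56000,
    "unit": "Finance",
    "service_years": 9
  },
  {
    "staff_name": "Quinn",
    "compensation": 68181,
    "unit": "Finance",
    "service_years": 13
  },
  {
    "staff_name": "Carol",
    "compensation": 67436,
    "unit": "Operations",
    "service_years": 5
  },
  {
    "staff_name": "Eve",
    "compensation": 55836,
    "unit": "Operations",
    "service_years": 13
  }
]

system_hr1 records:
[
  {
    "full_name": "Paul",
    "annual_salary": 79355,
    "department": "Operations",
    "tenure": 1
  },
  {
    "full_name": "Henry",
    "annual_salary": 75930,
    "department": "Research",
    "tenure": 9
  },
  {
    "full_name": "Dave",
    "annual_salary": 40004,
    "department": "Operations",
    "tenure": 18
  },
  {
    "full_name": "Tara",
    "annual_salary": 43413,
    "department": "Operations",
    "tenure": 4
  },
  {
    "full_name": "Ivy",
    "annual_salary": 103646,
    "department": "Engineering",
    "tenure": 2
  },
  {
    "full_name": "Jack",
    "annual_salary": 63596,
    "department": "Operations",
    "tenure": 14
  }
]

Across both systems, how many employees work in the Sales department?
1

Schema mapping: "unit" (system_hr3) = "department" (system_hr1) = department

Sales employees in system_hr3: 1
Sales employees in system_hr1: 0

Total in Sales: 1 + 0 = 1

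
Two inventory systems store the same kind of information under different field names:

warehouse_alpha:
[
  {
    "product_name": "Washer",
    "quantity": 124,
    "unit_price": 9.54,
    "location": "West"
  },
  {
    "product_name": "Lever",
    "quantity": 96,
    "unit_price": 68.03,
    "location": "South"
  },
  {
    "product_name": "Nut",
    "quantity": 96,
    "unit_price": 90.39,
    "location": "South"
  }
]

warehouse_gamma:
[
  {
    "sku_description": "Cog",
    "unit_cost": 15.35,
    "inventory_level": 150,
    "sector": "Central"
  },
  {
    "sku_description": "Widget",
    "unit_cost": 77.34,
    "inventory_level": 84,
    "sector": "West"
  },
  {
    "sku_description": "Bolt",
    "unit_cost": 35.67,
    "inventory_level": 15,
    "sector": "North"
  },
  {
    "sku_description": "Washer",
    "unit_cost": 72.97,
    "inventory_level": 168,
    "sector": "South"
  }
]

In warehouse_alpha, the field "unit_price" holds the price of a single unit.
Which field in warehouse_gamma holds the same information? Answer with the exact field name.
unit_cost

In warehouse_alpha, "unit_price" holds the price of a single unit.
The fields in warehouse_gamma are: "sku_description", "unit_cost", "inventory_level", "sector".
"unit_cost" is the match: the name refers to the same concept and its values are decimal currency amounts (e.g. 15.35, 77.34).
The other fields ("sku_description", "inventory_level", "sector") hold different kinds of data.

So "unit_price" in warehouse_alpha corresponds to "unit_cost" in warehouse_gamma.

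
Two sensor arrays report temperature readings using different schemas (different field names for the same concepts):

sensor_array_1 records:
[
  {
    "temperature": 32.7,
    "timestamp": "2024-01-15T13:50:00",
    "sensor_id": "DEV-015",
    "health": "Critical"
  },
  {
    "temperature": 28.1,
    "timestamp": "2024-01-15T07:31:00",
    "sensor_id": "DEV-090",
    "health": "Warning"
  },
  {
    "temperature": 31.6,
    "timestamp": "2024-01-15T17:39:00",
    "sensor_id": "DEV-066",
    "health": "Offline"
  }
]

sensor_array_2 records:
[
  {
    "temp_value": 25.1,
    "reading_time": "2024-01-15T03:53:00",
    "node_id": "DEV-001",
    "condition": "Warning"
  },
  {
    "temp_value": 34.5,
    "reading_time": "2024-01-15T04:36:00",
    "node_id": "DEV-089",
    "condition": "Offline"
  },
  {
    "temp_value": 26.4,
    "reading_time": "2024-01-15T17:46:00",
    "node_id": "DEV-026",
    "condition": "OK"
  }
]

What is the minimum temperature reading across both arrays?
25.1

Schema mapping: "temperature" (sensor_array_1) = "temp_value" (sensor_array_2) = temperature reading

Minimum in sensor_array_1: 28.1
Minimum in sensor_array_2: 25.1

Overall minimum: min(28.1, 25.1) = 25.1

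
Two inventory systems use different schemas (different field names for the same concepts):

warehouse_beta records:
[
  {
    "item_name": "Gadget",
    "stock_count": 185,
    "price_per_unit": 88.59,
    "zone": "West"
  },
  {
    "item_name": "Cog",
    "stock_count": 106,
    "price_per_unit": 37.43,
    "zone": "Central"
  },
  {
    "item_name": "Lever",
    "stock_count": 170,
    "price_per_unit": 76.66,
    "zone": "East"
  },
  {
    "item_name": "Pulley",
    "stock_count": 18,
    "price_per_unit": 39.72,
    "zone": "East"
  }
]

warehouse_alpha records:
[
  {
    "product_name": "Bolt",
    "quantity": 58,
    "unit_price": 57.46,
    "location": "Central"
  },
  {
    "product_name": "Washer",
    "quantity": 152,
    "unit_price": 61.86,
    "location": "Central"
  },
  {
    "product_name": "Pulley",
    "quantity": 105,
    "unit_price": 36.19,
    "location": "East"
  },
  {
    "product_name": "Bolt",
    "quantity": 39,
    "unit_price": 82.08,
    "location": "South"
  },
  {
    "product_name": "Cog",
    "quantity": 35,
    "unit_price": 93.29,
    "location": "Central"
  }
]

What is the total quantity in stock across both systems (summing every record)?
868

To reconcile these schemas, identify the field holding the quantity in stock in each system:
1. In warehouse_beta it is "stock_count"
2. In warehouse_alpha it is "quantity"

From warehouse_beta: 185 + 106 + 170 + 18 = 479
From warehouse_alpha: 58 + 152 + 105 + 39 + 35 = 389

Total: 479 + 389 = 868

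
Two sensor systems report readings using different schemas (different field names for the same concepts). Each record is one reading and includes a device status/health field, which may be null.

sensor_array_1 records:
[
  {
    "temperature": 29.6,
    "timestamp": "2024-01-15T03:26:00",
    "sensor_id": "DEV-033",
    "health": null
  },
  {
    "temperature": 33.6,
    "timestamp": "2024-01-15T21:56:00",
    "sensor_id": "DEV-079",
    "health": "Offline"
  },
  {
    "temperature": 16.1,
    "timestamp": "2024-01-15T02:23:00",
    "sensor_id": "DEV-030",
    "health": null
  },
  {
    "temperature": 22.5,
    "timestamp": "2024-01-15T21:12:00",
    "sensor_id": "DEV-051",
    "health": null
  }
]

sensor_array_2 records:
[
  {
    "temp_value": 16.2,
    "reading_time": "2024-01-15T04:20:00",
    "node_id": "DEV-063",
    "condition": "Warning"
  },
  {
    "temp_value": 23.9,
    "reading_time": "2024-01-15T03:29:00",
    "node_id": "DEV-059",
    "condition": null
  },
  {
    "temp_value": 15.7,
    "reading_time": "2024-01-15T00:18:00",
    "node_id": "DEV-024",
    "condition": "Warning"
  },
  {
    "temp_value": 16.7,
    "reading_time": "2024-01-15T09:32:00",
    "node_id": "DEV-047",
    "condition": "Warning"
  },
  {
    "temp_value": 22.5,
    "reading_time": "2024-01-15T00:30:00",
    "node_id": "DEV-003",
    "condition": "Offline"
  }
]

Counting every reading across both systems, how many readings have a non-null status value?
5

Schema mapping: "health" (sensor_array_1) = "condition" (sensor_array_2) = status

Non-null in sensor_array_1: 1
Non-null in sensor_array_2: 4

Total non-null: 1 + 4 = 5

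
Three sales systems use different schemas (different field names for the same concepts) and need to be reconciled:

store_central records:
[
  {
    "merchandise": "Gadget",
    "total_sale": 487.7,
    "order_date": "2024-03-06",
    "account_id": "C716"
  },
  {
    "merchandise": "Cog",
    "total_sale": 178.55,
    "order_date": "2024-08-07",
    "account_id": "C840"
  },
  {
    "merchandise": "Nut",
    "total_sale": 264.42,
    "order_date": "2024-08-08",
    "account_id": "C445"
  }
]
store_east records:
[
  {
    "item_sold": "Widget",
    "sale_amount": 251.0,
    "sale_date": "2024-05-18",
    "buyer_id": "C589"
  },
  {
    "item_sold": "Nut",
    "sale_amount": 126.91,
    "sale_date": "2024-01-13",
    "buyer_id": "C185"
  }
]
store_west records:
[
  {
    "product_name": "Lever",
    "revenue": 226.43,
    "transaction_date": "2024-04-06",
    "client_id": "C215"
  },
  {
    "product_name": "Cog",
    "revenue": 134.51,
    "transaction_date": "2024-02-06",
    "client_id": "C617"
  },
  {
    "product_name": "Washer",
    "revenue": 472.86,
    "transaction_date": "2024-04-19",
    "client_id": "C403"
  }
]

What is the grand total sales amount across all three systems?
2142.38

Schema reconciliation - all amount fields map to sale amount:

store_central (total_sale): 930.67
store_east (sale_amount): 377.91
store_west (revenue): 833.8

Grand total: 2142.38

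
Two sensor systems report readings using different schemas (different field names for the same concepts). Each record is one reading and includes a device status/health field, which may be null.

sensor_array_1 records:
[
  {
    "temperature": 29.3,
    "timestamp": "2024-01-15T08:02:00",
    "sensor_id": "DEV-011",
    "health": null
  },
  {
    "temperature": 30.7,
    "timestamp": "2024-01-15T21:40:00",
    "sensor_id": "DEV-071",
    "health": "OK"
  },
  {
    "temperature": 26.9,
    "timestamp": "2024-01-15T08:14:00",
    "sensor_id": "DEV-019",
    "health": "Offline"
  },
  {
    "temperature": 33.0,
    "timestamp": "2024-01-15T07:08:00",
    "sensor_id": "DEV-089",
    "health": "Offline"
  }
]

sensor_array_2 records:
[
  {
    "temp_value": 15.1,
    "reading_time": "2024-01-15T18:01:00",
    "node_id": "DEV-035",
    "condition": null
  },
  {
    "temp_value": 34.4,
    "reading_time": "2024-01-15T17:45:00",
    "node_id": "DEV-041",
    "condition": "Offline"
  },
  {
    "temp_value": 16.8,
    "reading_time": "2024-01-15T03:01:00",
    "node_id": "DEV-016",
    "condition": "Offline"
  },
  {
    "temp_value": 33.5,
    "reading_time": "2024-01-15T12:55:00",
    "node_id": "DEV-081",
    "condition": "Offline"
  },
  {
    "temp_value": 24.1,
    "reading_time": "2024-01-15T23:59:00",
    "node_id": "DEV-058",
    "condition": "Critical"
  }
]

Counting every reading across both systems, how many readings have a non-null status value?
7

Schema mapping: "health" (sensor_array_1) = "condition" (sensor_array_2) = status

Non-null in sensor_array_1: 3
Non-null in sensor_array_2: 4

Total non-null: 3 + 4 = 7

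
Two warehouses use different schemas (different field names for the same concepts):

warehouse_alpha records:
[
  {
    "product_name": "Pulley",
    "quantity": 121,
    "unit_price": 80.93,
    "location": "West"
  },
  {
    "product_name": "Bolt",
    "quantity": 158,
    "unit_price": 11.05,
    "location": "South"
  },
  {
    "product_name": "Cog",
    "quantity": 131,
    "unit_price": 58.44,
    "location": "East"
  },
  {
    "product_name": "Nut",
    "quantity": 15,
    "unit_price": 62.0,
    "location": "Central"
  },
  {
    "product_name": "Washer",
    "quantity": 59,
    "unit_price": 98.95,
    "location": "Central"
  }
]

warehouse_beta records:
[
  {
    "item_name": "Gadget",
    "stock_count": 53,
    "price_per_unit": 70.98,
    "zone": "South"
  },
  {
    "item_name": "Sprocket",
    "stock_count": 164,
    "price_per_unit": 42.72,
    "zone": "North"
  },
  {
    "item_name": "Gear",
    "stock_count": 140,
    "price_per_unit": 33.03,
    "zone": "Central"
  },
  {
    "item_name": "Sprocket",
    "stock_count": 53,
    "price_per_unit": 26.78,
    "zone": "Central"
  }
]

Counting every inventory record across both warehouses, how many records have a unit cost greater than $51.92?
5

Schema mapping: "unit_price" (warehouse_alpha) = "price_per_unit" (warehouse_beta) = unit cost

Records > $51.92 in warehouse_alpha: 4
Records > $51.92 in warehouse_beta: 1

Total count: 4 + 1 = 5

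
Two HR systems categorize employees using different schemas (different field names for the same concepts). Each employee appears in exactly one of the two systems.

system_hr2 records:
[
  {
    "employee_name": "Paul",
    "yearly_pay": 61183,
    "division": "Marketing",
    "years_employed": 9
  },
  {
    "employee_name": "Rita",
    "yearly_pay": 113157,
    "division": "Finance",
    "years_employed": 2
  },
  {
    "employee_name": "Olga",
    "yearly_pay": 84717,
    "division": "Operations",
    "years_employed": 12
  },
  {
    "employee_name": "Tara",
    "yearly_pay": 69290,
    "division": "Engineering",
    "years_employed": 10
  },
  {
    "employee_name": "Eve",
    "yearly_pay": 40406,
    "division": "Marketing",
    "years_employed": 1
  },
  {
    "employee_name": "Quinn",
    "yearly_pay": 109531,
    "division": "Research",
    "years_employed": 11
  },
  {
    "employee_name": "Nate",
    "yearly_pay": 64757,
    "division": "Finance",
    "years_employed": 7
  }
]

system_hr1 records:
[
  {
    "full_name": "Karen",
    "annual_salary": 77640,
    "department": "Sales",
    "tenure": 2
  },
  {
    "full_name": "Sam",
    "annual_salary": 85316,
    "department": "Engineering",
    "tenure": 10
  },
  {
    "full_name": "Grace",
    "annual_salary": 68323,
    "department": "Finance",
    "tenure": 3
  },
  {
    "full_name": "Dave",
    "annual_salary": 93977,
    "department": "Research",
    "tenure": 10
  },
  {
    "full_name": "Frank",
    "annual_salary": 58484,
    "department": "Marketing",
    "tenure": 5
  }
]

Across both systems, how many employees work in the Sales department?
1

Schema mapping: "division" (system_hr2) = "department" (system_hr1) = department

Sales employees in system_hr2: 0
Sales employees in system_hr1: 1

Total in Sales: 0 + 1 = 1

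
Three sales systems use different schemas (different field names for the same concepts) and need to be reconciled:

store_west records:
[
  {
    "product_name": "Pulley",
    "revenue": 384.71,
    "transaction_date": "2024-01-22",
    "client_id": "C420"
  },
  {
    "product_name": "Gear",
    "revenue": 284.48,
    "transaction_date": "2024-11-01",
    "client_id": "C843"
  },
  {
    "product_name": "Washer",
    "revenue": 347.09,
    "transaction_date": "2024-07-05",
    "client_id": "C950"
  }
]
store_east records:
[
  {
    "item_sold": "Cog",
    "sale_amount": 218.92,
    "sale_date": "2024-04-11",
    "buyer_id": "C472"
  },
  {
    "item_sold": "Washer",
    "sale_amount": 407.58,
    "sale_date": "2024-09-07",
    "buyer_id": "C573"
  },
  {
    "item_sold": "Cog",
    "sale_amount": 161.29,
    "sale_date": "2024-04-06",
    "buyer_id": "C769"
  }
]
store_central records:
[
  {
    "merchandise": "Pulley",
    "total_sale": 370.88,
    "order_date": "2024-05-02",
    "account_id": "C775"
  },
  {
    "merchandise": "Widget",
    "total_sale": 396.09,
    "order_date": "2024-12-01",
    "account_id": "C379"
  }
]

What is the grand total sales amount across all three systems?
2571.04

Schema reconciliation - all amount fields map to sale amount:

store_west (revenue): 1016.28
store_east (sale_amount): 787.79
store_central (total_sale): 766.97

Grand total: 2571.04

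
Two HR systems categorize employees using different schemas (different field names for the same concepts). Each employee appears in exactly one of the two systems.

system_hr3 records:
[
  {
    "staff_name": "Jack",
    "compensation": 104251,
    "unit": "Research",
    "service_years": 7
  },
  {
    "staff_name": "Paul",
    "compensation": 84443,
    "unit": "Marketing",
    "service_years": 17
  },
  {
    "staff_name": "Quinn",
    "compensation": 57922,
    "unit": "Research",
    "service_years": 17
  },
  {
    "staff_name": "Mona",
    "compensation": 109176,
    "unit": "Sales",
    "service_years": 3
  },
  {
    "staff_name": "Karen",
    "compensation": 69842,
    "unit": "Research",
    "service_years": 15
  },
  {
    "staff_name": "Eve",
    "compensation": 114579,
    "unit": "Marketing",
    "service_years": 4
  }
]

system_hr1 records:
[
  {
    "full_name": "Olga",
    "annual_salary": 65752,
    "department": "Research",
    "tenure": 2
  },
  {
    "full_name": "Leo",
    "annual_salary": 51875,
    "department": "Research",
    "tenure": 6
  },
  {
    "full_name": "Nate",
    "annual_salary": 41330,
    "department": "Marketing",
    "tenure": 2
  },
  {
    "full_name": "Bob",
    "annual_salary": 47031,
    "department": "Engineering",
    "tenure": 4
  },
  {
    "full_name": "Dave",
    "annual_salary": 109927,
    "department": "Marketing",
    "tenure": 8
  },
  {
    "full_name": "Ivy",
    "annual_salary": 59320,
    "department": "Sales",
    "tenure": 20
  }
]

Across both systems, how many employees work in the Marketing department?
4

Schema mapping: "unit" (system_hr3) = "department" (system_hr1) = department

Marketing employees in system_hr3: 2
Marketing employees in system_hr1: 2

Total in Marketing: 2 + 2 = 4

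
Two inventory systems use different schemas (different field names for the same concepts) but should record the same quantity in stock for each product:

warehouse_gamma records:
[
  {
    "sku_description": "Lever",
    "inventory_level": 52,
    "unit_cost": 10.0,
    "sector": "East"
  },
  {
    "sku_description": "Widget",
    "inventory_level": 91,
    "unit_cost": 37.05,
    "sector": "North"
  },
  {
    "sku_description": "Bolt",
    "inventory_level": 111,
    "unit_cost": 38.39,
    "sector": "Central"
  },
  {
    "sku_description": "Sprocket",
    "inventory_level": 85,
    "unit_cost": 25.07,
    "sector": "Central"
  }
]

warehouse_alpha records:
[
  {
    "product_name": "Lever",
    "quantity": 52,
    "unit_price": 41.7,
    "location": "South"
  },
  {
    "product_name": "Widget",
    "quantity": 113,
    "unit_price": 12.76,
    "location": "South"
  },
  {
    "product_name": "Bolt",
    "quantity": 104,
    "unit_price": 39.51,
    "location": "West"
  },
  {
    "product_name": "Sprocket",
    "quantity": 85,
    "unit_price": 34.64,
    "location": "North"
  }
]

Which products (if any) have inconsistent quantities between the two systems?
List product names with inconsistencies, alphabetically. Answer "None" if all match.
Bolt, Widget

Schema mappings:
- "sku_description" (warehouse_gamma) = "product_name" (warehouse_alpha) = product name
- "inventory_level" (warehouse_gamma) = "quantity" (warehouse_alpha) = quantity

Comparison:
  Lever: 52 vs 52 - MATCH
  Widget: 91 vs 113 - MISMATCH
  Bolt: 111 vs 104 - MISMATCH
  Sprocket: 85 vs 85 - MATCH

Products with inconsistencies: Bolt, Widget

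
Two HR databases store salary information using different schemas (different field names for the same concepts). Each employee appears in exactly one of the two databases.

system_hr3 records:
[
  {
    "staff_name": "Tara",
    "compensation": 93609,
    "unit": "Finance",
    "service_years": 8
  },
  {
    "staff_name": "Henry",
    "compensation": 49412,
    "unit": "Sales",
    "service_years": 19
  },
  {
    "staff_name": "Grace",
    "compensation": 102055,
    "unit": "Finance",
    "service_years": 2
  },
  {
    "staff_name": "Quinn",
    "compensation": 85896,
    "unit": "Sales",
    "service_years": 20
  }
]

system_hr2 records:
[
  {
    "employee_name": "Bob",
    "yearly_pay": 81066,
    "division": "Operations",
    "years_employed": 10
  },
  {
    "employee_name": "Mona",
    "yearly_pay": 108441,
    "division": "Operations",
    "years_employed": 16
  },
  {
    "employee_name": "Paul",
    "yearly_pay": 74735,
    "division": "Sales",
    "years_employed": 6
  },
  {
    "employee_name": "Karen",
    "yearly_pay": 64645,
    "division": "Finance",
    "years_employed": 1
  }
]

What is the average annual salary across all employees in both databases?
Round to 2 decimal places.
82482.38

Schema mapping: "compensation" (system_hr3) = "yearly_pay" (system_hr2) = annual salary

All salaries: [93609, 49412, 102055, 85896, 81066, 108441, 74735, 64645]
Sum: 659859
Count: 8
Average: 659859 / 8 = 82482.38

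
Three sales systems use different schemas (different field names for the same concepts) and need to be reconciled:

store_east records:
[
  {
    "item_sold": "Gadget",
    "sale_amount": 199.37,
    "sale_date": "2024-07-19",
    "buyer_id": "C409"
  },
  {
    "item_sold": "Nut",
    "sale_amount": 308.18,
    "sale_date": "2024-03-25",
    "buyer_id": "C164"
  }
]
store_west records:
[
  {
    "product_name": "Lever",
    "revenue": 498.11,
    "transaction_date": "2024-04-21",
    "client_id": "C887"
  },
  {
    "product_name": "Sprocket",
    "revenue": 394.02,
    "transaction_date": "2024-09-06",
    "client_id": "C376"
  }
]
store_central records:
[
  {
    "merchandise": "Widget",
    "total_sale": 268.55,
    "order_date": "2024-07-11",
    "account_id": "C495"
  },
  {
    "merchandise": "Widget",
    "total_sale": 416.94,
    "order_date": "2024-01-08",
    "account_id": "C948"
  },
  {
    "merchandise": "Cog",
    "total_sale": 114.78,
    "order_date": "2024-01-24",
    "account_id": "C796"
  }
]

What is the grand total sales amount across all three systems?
2199.95

Schema reconciliation - all amount fields map to sale amount:

store_east (sale_amount): 507.55
store_west (revenue): 892.13
store_central (total_sale): 800.27

Grand total: 2199.95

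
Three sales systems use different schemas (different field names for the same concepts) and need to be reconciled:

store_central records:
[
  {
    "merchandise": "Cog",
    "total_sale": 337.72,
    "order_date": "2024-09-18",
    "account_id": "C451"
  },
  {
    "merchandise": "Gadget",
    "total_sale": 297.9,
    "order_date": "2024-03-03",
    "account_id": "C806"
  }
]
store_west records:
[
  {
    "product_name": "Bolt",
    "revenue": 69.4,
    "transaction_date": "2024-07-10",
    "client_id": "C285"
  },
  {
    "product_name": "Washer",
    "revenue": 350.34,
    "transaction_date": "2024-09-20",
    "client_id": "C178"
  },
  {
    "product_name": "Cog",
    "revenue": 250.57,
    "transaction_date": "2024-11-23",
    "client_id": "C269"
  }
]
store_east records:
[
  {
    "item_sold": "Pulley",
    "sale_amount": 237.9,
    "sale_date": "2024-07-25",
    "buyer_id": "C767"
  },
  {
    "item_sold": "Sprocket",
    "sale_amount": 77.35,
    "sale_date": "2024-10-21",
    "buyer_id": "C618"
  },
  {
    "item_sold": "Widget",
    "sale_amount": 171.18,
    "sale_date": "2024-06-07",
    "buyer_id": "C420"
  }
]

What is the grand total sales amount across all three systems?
1792.36

Schema reconciliation - all amount fields map to sale amount:

store_central (total_sale): 635.62
store_west (revenue): 670.31
store_east (sale_amount): 486.43

Grand total: 1792.36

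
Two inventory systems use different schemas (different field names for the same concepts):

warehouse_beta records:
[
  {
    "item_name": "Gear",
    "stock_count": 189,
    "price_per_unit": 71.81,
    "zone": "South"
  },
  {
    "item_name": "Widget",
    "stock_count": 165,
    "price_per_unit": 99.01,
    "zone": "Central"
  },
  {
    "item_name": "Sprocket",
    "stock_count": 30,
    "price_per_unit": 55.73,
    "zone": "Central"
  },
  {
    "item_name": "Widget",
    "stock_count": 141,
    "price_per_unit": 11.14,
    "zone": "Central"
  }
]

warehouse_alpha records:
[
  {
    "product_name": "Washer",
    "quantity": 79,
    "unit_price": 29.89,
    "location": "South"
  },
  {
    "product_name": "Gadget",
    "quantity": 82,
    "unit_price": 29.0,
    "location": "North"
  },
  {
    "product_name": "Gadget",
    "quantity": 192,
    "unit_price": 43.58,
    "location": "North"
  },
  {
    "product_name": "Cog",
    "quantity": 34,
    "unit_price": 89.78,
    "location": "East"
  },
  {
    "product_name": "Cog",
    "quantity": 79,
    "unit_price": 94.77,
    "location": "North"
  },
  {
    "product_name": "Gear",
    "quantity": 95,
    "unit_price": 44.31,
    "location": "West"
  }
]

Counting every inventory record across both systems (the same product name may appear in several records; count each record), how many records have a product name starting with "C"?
2

Schema mapping: "item_name" (warehouse_beta) = "product_name" (warehouse_alpha) = product name

Records with product name starting with "C" in warehouse_beta: 0
Records with product name starting with "C" in warehouse_alpha: 2

Total: 0 + 2 = 2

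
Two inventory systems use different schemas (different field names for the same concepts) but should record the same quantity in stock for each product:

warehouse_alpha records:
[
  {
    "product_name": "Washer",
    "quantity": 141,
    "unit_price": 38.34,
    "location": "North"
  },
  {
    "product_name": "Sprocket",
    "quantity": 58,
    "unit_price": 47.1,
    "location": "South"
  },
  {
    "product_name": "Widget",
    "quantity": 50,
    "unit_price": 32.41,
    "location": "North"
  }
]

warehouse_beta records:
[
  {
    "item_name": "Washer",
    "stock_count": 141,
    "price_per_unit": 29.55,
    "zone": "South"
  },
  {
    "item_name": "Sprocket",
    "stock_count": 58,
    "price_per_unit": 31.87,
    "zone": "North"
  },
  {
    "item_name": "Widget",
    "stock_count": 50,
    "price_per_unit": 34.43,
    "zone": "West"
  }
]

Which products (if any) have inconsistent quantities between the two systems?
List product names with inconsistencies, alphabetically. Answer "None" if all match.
None

Schema mappings:
- "product_name" (warehouse_alpha) = "item_name" (warehouse_beta) = product name
- "quantity" (warehouse_alpha) = "stock_count" (warehouse_beta) = quantity

Comparison:
  Washer: 141 vs 141 - MATCH
  Sprocket: 58 vs 58 - MATCH
  Widget: 50 vs 50 - MATCH

Products with inconsistencies: None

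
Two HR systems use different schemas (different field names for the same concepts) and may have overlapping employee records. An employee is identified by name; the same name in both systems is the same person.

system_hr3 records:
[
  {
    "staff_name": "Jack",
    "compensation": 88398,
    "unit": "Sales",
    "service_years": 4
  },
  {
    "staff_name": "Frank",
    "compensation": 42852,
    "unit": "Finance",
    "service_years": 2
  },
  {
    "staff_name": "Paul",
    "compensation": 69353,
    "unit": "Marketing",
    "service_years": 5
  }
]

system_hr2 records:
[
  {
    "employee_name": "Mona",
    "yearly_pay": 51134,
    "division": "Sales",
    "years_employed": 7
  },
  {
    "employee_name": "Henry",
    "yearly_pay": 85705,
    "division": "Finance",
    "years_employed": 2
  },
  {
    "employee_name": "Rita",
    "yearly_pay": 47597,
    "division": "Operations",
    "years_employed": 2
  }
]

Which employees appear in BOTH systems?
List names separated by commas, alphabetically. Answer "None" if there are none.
None

Schema mapping: "staff_name" (system_hr3) = "employee_name" (system_hr2) = employee name

Names in system_hr3: ['Frank', 'Jack', 'Paul']
Names in system_hr2: ['Henry', 'Mona', 'Rita']

Intersection: None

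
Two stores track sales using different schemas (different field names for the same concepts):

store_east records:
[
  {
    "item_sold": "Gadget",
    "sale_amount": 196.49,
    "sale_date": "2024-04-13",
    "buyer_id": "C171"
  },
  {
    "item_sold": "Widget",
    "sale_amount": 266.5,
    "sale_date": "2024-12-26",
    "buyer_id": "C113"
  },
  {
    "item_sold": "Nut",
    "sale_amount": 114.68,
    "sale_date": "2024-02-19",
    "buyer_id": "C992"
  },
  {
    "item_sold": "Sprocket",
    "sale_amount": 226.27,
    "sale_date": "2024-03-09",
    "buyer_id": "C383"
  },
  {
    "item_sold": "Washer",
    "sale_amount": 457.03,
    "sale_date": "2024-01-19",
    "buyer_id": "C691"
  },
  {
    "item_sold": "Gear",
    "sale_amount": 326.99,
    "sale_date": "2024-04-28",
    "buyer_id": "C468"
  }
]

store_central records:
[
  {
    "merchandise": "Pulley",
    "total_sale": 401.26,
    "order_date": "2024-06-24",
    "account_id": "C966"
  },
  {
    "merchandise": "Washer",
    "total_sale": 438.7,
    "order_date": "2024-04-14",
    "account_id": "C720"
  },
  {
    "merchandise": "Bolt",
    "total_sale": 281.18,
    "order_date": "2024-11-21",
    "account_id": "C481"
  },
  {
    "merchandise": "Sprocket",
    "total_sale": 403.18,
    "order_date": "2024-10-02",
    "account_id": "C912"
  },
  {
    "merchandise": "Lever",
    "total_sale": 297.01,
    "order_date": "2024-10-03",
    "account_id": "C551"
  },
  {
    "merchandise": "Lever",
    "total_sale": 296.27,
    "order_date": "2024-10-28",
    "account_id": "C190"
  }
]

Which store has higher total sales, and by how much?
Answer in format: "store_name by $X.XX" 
store_central by $529.64

Schema mapping: "sale_amount" (store_east) = "total_sale" (store_central) = sale amount

Total for store_east: 1587.96
Total for store_central: 2117.60

Difference: |1587.96 - 2117.60| = 529.64
store_central has higher sales by $529.64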